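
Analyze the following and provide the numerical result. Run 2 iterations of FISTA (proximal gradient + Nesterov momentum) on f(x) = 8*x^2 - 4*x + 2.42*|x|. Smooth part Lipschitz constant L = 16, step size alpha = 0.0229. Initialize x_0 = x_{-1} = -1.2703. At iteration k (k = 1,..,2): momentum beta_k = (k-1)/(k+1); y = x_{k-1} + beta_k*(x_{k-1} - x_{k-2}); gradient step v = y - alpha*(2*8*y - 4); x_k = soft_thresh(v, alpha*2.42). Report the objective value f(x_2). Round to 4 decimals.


FISTA on f(x) = 8*x^2 - 4*x + 2.42*|x|
L = 16, alpha = 0.0229
Iteration 1: beta = 0.0, y = -1.2703 + 0.0*(-1.2703 + 1.2703) = -1.2703
  grad(y) = -24.3248, v = y - alpha*grad = -0.7133
  prox(v) = soft_thresh(-0.7133, 0.0554) = -0.6578
Iteration 2: beta = 0.3333, y = -0.6578 + 0.3333*(-0.6578 + 1.2703) = -0.4537
  grad(y) = -11.2591, v = y - alpha*grad = -0.1959
  prox(v) = soft_thresh(-0.1959, 0.0554) = -0.1404
f(x_2) = 8*(-0.1404)^2 - 4*(-0.1404) + 2.42*|-0.1404| = 1.0594


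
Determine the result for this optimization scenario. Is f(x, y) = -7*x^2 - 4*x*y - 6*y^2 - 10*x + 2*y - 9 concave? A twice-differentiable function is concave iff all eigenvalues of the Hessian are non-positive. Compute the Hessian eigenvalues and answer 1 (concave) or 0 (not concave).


The Hessian of f(x,y) = -7*x^2 - 4*x*y - 6*y^2 - 10*x + 2*y - 9 is:
H = [[-14, -4], [-4, -12]]
Trace = -14 - 12 = -26
Determinant = -14*-12 - (-4)^2 = 152
Discriminant = (-26)^2 - 4*152 = 68.0
Eigenvalues: lambda_1 = -17.1231, lambda_2 = -8.8769
The function is concave.

1


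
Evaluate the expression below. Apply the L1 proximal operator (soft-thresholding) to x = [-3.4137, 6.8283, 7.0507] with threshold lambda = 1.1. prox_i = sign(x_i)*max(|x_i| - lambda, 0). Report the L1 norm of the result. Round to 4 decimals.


Soft-thresholding with lambda = 1.1:
prox(-3.4137) = sign(-3.4137)*max(|-3.4137| - 1.1, 0) = -2.3137
prox(6.8283) = sign(6.8283)*max(|6.8283| - 1.1, 0) = 5.7283
prox(7.0507) = sign(7.0507)*max(|7.0507| - 1.1, 0) = 5.9507
prox(x) = [-2.3137, 5.7283, 5.9507]
||prox(x)||_1 = 2.3137 + 5.7283 + 5.9507 = 13.9927


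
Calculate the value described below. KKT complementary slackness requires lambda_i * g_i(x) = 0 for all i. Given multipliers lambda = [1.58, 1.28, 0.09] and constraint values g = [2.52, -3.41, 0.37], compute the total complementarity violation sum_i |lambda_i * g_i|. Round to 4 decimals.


KKT complementary slackness check:
lambda_1 * g_1 = 1.58 * 2.52 = 3.9816
lambda_2 * g_2 = 1.28 * -3.41 = -4.3648
lambda_3 * g_3 = 0.09 * 0.37 = 0.0333
Total violation = 3.9816 + 4.3648 + 0.0333 = 8.3797


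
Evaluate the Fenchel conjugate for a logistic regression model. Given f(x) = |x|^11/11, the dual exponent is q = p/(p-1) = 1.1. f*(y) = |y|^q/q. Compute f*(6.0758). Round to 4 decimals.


The conjugate exponent q satisfies 1/p + 1/q = 1.
p = 11, so q = 11/(11 - 1) = 1.1
|y|^q = 6.0758^1.1 = 7.2772
f*(6.0758) = 7.2772 / 1.1 = 6.6156


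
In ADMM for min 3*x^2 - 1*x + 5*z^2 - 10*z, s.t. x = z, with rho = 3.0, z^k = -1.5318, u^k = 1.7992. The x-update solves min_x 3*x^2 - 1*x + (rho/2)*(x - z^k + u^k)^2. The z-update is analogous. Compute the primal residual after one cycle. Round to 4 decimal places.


ADMM iteration with rho = 3.0, z^k = -1.5318, u^k = 1.7992
Step 1: x-update.
Minimize 3*x^2 - 1*x + (3.0/2)*(x + 1.5318 + 1.7992)^2
FOC: (2*3 + 3.0)*x = 1 + 3.0*(-1.5318 - 1.7992)
x^{k+1} = -0.9992
Step 2: z-update.
Minimize 5*z^2 - 10*z + (3.0/2)*(-0.9992 - z + 1.7992)^2
FOC: (2*5 + 3.0)*z = 10 + 3.0*(-0.9992 + 1.7992)
z^{k+1} = 0.9538
Step 3: u-update.
u^{k+1} = 1.7992 - 0.9992 - 0.9538 = -0.1539
Step 4: Primal residual = |-0.9992 - 0.9538| = 1.9531


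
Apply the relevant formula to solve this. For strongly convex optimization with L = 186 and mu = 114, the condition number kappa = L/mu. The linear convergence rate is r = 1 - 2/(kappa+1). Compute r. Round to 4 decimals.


Step 1: Compute the condition number.
kappa = L/mu = 186/114 = 1.6316
Step 2: Compute the convergence rate.
r = 1 - 2/(kappa + 1) = 1 - 2*mu/(L + mu) = (L - mu)/(L + mu) = 72/300 = 0.24


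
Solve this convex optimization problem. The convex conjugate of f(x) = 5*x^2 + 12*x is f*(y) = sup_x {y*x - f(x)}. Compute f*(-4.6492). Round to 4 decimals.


f*(y) = sup_x {y*x - a*x^2 - b*x} = sup_x {(y-b)*x - a*x^2}
FOC: (y - b) - 2a*x = 0 => x* = (y - b)/(2a)
x* = (-4.6492 - 12)/(2*5) = -1.6649
f*(-4.6492) = (y-b)^2/(4a) = (-4.6492 - 12)^2/(4*5)
= 277.1959/20 = 13.8598


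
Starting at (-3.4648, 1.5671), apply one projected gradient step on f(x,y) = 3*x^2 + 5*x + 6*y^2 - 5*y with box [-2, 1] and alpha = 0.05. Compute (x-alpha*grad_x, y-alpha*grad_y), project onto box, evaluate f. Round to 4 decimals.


Step 1: Compute gradient at (-3.4648, 1.5671).
grad_x = 2*3*-3.4648 + 5 = -15.7888
grad_y = 2*6*1.5671 - 5 = 13.8052
Step 2: Gradient step.
x_raw = -3.4648 - 0.05*-15.7888 = -2.6754
y_raw = 1.5671 - 0.05*13.8052 = 0.8768
Step 3: Project onto [-2, 1].
x_proj = clip(-2.6754) = -2.0
y_proj = clip(0.8768) = 0.8768
Step 4: Evaluate f.
f(-2.0, 0.8768) = 2.2289


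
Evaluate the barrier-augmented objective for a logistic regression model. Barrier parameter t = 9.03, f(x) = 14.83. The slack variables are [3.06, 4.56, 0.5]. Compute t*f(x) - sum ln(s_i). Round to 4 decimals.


Step 1: Compute log-barrier.
ln values: [1.1184, 1.5173, -0.6931]
phi = -(1.1184 + 1.5173 - 0.6931) = -1.9426
Step 2: Compute augmented objective.
t*f(x) = 9.03*14.83 = 133.9149
Total = 133.9149 - 1.9426 = 131.9723


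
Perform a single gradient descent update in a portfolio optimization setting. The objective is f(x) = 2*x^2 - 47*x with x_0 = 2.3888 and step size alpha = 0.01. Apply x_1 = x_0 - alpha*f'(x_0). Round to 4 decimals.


We compute the gradient at x_0 and apply the update.
f'(x) = 4*x - 47
f'(2.3888) = 4*2.3888 - 47 = -37.4448
x_1 = 2.3888 - 0.01*-37.4448 = 2.7632


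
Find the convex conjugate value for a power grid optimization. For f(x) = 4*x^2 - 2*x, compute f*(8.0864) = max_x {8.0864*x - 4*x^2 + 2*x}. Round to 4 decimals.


f*(y) = sup_x {y*x - a*x^2 - b*x} = sup_x {(y-b)*x - a*x^2}
FOC: (y - b) - 2a*x = 0 => x* = (y - b)/(2a)
x* = (8.0864 + 2)/(2*4) = 1.2608
f*(8.0864) = (y-b)^2/(4a) = (8.0864 + 2)^2/(4*4)
= 101.7355/16 = 6.3585


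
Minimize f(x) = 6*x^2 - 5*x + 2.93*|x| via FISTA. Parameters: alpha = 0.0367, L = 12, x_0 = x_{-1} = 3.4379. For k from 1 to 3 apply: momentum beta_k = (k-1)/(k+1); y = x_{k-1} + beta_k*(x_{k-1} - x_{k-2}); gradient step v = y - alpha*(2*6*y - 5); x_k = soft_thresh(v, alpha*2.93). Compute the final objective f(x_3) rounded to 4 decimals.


FISTA on f(x) = 6*x^2 - 5*x + 2.93*|x|
L = 12, alpha = 0.0367
Iteration 1: beta = 0.0, y = 3.4379 + 0.0*(3.4379 - 3.4379) = 3.4379
  grad(y) = 36.2548, v = y - alpha*grad = 2.1073
  prox(v) = soft_thresh(2.1073, 0.1075) = 1.9998
Iteration 2: beta = 0.3333, y = 1.9998 + 0.3333*(1.9998 - 3.4379) = 1.5205
  grad(y) = 13.2455, v = y - alpha*grad = 1.0343
  prox(v) = soft_thresh(1.0343, 0.1075) = 0.9268
Iteration 3: beta = 0.5, y = 0.9268 + 0.5*(0.9268 - 1.9998) = 0.3903
  grad(y) = -0.3162, v = y - alpha*grad = 0.4019
  prox(v) = soft_thresh(0.4019, 0.1075) = 0.2944
f(x_3) = 6*0.2944^2 - 5*0.2944 + 2.93*|0.2944| = -0.0894


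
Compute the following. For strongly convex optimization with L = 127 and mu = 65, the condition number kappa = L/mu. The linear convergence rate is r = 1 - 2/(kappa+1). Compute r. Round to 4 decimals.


Step 1: Compute the condition number.
kappa = L/mu = 127/65 = 1.9538
Step 2: Compute the convergence rate.
r = 1 - 2/(kappa + 1) = 1 - 2*mu/(L + mu) = (L - mu)/(L + mu) = 62/192 = 0.3229


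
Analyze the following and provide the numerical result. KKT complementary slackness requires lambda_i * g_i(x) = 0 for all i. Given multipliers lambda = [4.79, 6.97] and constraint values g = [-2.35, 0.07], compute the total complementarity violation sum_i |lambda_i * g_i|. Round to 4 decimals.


KKT complementary slackness check:
lambda_1 * g_1 = 4.79 * -2.35 = -11.2565
lambda_2 * g_2 = 6.97 * 0.07 = 0.4879
Total violation = 11.2565 + 0.4879 = 11.7444


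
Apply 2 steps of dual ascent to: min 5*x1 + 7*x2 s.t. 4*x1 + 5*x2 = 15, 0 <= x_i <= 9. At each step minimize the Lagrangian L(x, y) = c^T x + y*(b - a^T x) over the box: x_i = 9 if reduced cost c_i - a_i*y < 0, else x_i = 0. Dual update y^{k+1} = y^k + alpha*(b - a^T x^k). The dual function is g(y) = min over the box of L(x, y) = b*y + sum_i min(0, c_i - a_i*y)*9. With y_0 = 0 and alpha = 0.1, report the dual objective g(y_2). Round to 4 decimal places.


Dual ascent for LP: min 5*x1 + 7*x2, 4*x1 + 5*x2 = 15, 0 <= x_i <= 9
Step 1: y^k = 0.0, reduced costs: (5.0, 7.0)
  x^k = (0.0, 0.0), subgradient = b - a^T x = 15.0
  y^{k+1} = 0.0 + 0.1*15.0 = 1.5
Step 2: y^k = 1.5, reduced costs: (-1.0, -0.5)
  x^k = (9.0, 9.0), subgradient = b - a^T x = -66.0
  y^{k+1} = 1.5 + 0.1*-66.0 = -5.1
Dual objective at y_2 = -5.1: reduced costs (25.4, 32.5), box minimizer x = (0.0, 0.0)
g(y_2) = b*y + (c1 - a1*y)*x1 + (c2 - a2*y)*x2 = 15*(-5.1) + 25.4*0.0 + 32.5*0.0 = -76.5 + 0.0 + 0.0 = -76.5


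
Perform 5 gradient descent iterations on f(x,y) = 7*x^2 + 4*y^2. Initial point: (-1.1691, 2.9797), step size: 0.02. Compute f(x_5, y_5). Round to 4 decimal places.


Gradient descent on f(x,y) = 7*x^2 + 4*y^2.
Starting point: (-1.1691, 2.9797), alpha = 0.02
Step 1: grad_x = 2*7*-1.1691 = -16.3674, grad_y = 2*4*2.9797 = 23.8376
  x_1 = -1.1691 - 0.02*-16.3674 = -0.8418
  y_1 = 2.9797 - 0.02*23.8376 = 2.5029
Step 2: grad_x = 2*7*-0.8418 = -11.7845, grad_y = 2*4*2.5029 = 20.0236
  x_2 = -0.8418 - 0.02*-11.7845 = -0.6061
  y_2 = 2.5029 - 0.02*20.0236 = 2.1025
Step 3: grad_x = 2*7*-0.6061 = -8.4849, grad_y = 2*4*2.1025 = 16.8198
  x_3 = -0.6061 - 0.02*-8.4849 = -0.4364
  y_3 = 2.1025 - 0.02*16.8198 = 1.7661
Step 4: grad_x = 2*7*-0.4364 = -6.1091, grad_y = 2*4*1.7661 = 14.1286
  x_4 = -0.4364 - 0.02*-6.1091 = -0.3142
  y_4 = 1.7661 - 0.02*14.1286 = 1.4835
Step 5: grad_x = 2*7*-0.3142 = -4.3986, grad_y = 2*4*1.4835 = 11.8681
  x_5 = -0.3142 - 0.02*-4.3986 = -0.2262
  y_5 = 1.4835 - 0.02*11.8681 = 1.2461
f(-0.2262, 1.2461) = 7*(-0.2262)^2 + 4*1.2461^2 = 6.5697


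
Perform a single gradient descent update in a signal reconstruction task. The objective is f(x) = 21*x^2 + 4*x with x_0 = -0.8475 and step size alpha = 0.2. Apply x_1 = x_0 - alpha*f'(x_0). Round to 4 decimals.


We compute the gradient at x_0 and apply the update.
f'(x) = 42*x + 4
f'(-0.8475) = 42*-0.8475 + 4 = -31.595
x_1 = -0.8475 - 0.2*-31.595 = 5.4715


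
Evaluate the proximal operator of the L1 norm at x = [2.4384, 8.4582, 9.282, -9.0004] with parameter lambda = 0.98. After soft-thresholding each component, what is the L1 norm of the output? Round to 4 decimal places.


Soft-thresholding with lambda = 0.98:
prox(2.4384) = sign(2.4384)*max(|2.4384| - 0.98, 0) = 1.4584
prox(8.4582) = sign(8.4582)*max(|8.4582| - 0.98, 0) = 7.4782
prox(9.282) = sign(9.282)*max(|9.282| - 0.98, 0) = 8.302
prox(-9.0004) = sign(-9.0004)*max(|-9.0004| - 0.98, 0) = -8.0204
prox(x) = [1.4584, 7.4782, 8.302, -8.0204]
||prox(x)||_1 = 1.4584 + 7.4782 + 8.302 + 8.0204 = 25.259


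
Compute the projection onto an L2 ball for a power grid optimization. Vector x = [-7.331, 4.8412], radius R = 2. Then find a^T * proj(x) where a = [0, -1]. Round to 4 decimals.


Step 1: Compute ||x|| (intermediates to 6 decimals).
||x|| = sqrt((-7.331)^2 + 4.8412^2) = 8.785259
Step 2: Project.
Since ||x|| > R, scale = R/||x|| = 2/8.785259 = 0.227654, proj(x) = scale * x
proj(x) = [-1.668931, 1.102119]
Step 3: Dot product.
a^T * proj(x) = 0*(-1.668931) - 1*1.102119 = -1.1021


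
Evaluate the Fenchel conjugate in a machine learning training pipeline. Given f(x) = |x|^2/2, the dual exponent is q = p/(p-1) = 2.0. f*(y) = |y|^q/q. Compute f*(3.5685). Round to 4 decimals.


The conjugate exponent q satisfies 1/p + 1/q = 1.
p = 2, so q = 2/(2 - 1) = 2.0
|y|^q = 3.5685^2.0 = 12.7342
f*(3.5685) = 12.7342 / 2.0 = 6.3671


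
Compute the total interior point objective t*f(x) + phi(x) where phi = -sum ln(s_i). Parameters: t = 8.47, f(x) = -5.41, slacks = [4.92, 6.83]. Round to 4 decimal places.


Step 1: Compute log-barrier.
ln values: [1.5933, 1.9213]
phi = -(1.5933 + 1.9213) = -3.5146
Step 2: Compute augmented objective.
t*f(x) = 8.47*-5.41 = -45.8227
Total = -45.8227 - 3.5146 = -49.3373


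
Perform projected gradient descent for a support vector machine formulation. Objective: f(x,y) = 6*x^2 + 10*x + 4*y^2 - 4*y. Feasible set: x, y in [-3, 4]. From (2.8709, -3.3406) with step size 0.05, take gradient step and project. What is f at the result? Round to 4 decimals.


Step 1: Compute gradient at (2.8709, -3.3406).
grad_x = 2*6*2.8709 + 10 = 44.4508
grad_y = 2*4*-3.3406 - 4 = -30.7248
Step 2: Gradient step.
x_raw = 2.8709 - 0.05*44.4508 = 0.6484
y_raw = -3.3406 - 0.05*-30.7248 = -1.8044
Step 3: Project onto [-3, 4].
x_proj = clip(0.6484) = 0.6484
y_proj = clip(-1.8044) = -1.8044
Step 4: Evaluate f.
f(0.6484, -1.8044) = 29.2461


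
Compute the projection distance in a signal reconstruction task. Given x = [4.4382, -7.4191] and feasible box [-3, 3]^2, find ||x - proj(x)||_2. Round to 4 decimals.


Project each component onto [-3, 3].
clip(4.4382) = 3.0, clip(-7.4191) = -3.0
Projection = [3.0, -3.0]
Squared diffs: [2.0684, 19.5284]
Distance = sqrt(21.5968) = 4.6472


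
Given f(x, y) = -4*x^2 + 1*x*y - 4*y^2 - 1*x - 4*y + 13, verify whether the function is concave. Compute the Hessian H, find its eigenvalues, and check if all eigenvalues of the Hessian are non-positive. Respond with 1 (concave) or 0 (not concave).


The Hessian of f(x,y) = -4*x^2 + 1*x*y - 4*y^2 - 1*x - 4*y + 13 is:
H = [[-8, 1], [1, -8]]
Trace = -8 - 8 = -16
Determinant = -8*-8 - (1)^2 = 63
Discriminant = (-16)^2 - 4*63 = 4.0
Eigenvalues: lambda_1 = -9.0, lambda_2 = -7.0
The function is concave.

1


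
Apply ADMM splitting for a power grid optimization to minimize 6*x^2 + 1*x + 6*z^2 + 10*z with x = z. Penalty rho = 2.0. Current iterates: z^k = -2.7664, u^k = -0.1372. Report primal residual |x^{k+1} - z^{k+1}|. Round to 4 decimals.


ADMM iteration with rho = 2.0, z^k = -2.7664, u^k = -0.1372
Step 1: x-update.
Minimize 6*x^2 + 1*x + (2.0/2)*(x + 2.7664 - 0.1372)^2
FOC: (2*6 + 2.0)*x = -1 + 2.0*(-2.7664 + 0.1372)
x^{k+1} = -0.447
Step 2: z-update.
Minimize 6*z^2 + 10*z + (2.0/2)*(-0.447 - z - 0.1372)^2
FOC: (2*6 + 2.0)*z = -10 + 2.0*(-0.447 - 0.1372)
z^{k+1} = -0.7977
Step 3: u-update.
u^{k+1} = -0.1372 - 0.447 + 0.7977 = 0.2135
Step 4: Primal residual = |-0.447 + 0.7977| = 0.3507


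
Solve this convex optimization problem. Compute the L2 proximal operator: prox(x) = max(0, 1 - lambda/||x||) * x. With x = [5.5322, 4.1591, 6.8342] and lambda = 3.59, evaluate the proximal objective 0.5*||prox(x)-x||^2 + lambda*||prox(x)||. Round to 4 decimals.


Step 1: Compute ||x||.
||x|| = 9.7267
Step 2: Compute scaling factor.
scale = max(0, 1 - 3.59/9.7267) = 0.6309
Step 3: prox(x) = [3.4903, 2.624, 4.3118]
||prox(x)|| = 6.1367
Step 4: Proximal objective.
0.5*||prox-x||^2 = 6.4441
lambda*||prox|| = 22.0308
Total = 28.475


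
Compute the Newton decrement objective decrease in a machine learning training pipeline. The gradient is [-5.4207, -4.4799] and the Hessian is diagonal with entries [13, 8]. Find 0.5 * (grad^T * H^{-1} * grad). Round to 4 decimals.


Step 1: H is diagonal, so H^(-1) * g = [-0.417, -0.56].
Step 2: g^T H^(-1) g = sum_i g_i^2 / H_ii
  = (-5.4207)^2/13 + (-4.4799)^2/8
  = 2.2603 + 2.5087 = 4.769
Step 3: Objective decrease = 0.5 * g^T H^(-1) g = 2.3845


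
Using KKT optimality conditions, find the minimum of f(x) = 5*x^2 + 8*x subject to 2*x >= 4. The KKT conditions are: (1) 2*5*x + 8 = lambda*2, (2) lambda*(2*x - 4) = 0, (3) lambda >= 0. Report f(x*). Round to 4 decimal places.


Step 1: Try lambda = 0 (constraint inactive).
x_unc = -8/(2*5) = -0.8
Check: 2*-0.8 = -1.6 < 4 -- violated!
Step 2: Constraint must be active: 2*x = 4
x* = 4/2 = 2.0
lambda = (2*5*2.0 + 8)/2 = 14.0
Step 3: Compute optimal value.
f(x*) = 5*2.0^2 + 8*2.0 = 36.0


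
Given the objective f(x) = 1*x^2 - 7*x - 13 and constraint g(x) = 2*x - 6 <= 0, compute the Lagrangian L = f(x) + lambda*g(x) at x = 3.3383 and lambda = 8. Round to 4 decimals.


Step 1: Evaluate f(x).
f(3.3383) = 1*3.3383^2 - 7*3.3383 - 13 = -25.2239
Step 2: Evaluate g(x).
g(3.3383) = 2*3.3383 - 6 = 0.6766
Step 3: Compute Lagrangian.
L = -25.2239 + 8*0.6766 = -19.8111


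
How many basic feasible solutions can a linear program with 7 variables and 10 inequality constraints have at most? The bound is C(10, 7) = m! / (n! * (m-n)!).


Each vertex corresponds to some choice of n active constraints out of m, so the number of vertices is at most C(m, n) = m! / (n!(m-n)!).
m = 10, n = 7
Numerator: 10 * 9 * 8 * 7 * 6 * 5 * 4
Denominator: 7! = 5040
C(10, 7) = 120


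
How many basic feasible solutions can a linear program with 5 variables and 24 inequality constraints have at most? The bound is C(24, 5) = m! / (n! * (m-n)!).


Each vertex corresponds to some choice of n active constraints out of m, so the number of vertices is at most C(m, n) = m! / (n!(m-n)!).
m = 24, n = 5
Numerator: 24 * 23 * 22 * 21 * 20
Denominator: 5! = 120
C(24, 5) = 42504


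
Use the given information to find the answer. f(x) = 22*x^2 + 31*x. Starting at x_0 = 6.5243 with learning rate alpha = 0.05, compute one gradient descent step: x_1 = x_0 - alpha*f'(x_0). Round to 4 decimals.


We compute the gradient at x_0 and apply the update.
f'(x) = 44*x + 31
f'(6.5243) = 44*6.5243 + 31 = 318.0692
x_1 = 6.5243 - 0.05*318.0692 = -9.3792


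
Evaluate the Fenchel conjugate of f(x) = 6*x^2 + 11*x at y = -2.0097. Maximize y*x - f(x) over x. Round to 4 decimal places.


f*(y) = sup_x {y*x - a*x^2 - b*x} = sup_x {(y-b)*x - a*x^2}
FOC: (y - b) - 2a*x = 0 => x* = (y - b)/(2a)
x* = (-2.0097 - 11)/(2*6) = -1.0841
f*(-2.0097) = (y-b)^2/(4a) = (-2.0097 - 11)^2/(4*6)
= 169.2523/24 = 7.0522


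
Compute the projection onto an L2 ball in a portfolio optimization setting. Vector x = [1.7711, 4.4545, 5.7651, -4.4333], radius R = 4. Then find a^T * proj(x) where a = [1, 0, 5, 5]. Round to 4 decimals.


Step 1: Compute ||x|| (intermediates to 6 decimals).
||x|| = sqrt(1.7711^2 + 4.4545^2 + 5.7651^2 + (-4.4333)^2) = 8.710333
Step 2: Project.
Since ||x|| > R, scale = R/||x|| = 4/8.710333 = 0.459225, proj(x) = scale * x
proj(x) = [0.813333, 2.045618, 2.647478, -2.035882]
Step 3: Dot product.
a^T * proj(x) = 1*0.813333 + 0*2.045618 + 5*2.647478 + 5*(-2.035882) = 3.8713


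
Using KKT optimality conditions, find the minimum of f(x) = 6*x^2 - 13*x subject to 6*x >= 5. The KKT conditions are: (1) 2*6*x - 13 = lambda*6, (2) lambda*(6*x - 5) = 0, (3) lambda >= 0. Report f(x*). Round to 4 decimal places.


Step 1: Try lambda = 0 (constraint inactive).
Stationarity: 2*6*x - 13 = 0
x* = 13/(2*6) = 13/12 = 1.0833 (rounded; the exact value 13/12 is used below)
Check constraint: 6*1.0833 = 6.4998 >= 5 -- satisfied.
Step 2: Compute optimal value.
f(x*) = 6*(13/12)^2 - 13*(13/12) = -7.0417


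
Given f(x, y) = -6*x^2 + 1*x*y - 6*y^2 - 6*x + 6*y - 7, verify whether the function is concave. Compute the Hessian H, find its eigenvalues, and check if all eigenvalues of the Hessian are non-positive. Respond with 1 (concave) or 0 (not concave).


The Hessian of f(x,y) = -6*x^2 + 1*x*y - 6*y^2 - 6*x + 6*y - 7 is:
H = [[-12, 1], [1, -12]]
Trace = -12 - 12 = -24
Determinant = -12*-12 - (1)^2 = 143
Discriminant = (-24)^2 - 4*143 = 4.0
Eigenvalues: lambda_1 = -13.0, lambda_2 = -11.0
The function is concave.

1


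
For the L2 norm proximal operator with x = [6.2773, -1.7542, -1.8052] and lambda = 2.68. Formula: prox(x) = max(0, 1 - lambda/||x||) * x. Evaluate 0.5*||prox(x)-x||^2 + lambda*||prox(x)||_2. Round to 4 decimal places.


Step 1: Compute ||x||.
||x|| = 6.7632
Step 2: Compute scaling factor.
scale = max(0, 1 - 2.68/6.7632) = 0.6037
Step 3: prox(x) = [3.7898, -1.0591, -1.0899]
||prox(x)|| = 4.0832
Step 4: Proximal objective.
0.5*||prox-x||^2 = 3.5912
lambda*||prox|| = 10.943
Total = 14.5341


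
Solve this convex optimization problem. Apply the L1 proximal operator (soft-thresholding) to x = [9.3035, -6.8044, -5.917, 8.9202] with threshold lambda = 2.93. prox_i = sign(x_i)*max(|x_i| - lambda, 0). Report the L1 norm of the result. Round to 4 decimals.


Soft-thresholding with lambda = 2.93:
prox(9.3035) = sign(9.3035)*max(|9.3035| - 2.93, 0) = 6.3735
prox(-6.8044) = sign(-6.8044)*max(|-6.8044| - 2.93, 0) = -3.8744
prox(-5.917) = sign(-5.917)*max(|-5.917| - 2.93, 0) = -2.987
prox(8.9202) = sign(8.9202)*max(|8.9202| - 2.93, 0) = 5.9902
prox(x) = [6.3735, -3.8744, -2.987, 5.9902]
||prox(x)||_1 = 6.3735 + 3.8744 + 2.987 + 5.9902 = 19.2251


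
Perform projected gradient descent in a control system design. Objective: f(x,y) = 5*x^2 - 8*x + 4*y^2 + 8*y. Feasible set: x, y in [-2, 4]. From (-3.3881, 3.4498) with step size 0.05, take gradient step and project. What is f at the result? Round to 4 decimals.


Step 1: Compute gradient at (-3.3881, 3.4498).
grad_x = 2*5*-3.3881 - 8 = -41.881
grad_y = 2*4*3.4498 + 8 = 35.5984
Step 2: Gradient step.
x_raw = -3.3881 - 0.05*-41.881 = -1.2941
y_raw = 3.4498 - 0.05*35.5984 = 1.6699
Step 3: Project onto [-2, 4].
x_proj = clip(-1.2941) = -1.2941
y_proj = clip(1.6699) = 1.6699
Step 4: Evaluate f.
f(-1.2941, 1.6699) = 43.2383


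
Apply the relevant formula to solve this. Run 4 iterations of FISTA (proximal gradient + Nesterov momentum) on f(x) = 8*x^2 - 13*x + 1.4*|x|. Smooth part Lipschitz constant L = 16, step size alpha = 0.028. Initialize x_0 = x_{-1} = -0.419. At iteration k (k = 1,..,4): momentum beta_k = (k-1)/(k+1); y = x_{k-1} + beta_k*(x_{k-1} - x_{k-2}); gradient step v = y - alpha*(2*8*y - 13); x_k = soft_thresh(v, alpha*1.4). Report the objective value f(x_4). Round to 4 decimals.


FISTA on f(x) = 8*x^2 - 13*x + 1.4*|x|
L = 16, alpha = 0.028
Iteration 1: beta = 0.0, y = -0.419 + 0.0*(-0.419 + 0.419) = -0.419
  grad(y) = -19.704, v = y - alpha*grad = 0.1327
  prox(v) = soft_thresh(0.1327, 0.0392) = 0.0935
Iteration 2: beta = 0.3333, y = 0.0935 + 0.3333*(0.0935 + 0.419) = 0.2643
  grad(y) = -8.7704, v = y - alpha*grad = 0.5099
  prox(v) = soft_thresh(0.5099, 0.0392) = 0.4707
Iteration 3: beta = 0.5, y = 0.4707 + 0.5*(0.4707 - 0.0935) = 0.6593
  grad(y) = -2.4508, v = y - alpha*grad = 0.7279
  prox(v) = soft_thresh(0.7279, 0.0392) = 0.6887
Iteration 4: beta = 0.6, y = 0.6887 + 0.6*(0.6887 - 0.4707) = 0.8196
  grad(y) = 0.113, v = y - alpha*grad = 0.8164
  prox(v) = soft_thresh(0.8164, 0.0392) = 0.7772
f(x_4) = 8*0.7772^2 - 13*0.7772 + 1.4*|0.7772| = -4.1832


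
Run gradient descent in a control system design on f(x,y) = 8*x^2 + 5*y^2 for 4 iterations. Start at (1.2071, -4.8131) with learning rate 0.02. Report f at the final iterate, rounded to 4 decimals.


Gradient descent on f(x,y) = 8*x^2 + 5*y^2.
Starting point: (1.2071, -4.8131), alpha = 0.02
Step 1: grad_x = 2*8*1.2071 = 19.3136, grad_y = 2*5*-4.8131 = -48.131
  x_1 = 1.2071 - 0.02*19.3136 = 0.8208
  y_1 = -4.8131 - 0.02*-48.131 = -3.8505
Step 2: grad_x = 2*8*0.8208 = 13.1332, grad_y = 2*5*-3.8505 = -38.5048
  x_2 = 0.8208 - 0.02*13.1332 = 0.5582
  y_2 = -3.8505 - 0.02*-38.5048 = -3.0804
Step 3: grad_x = 2*8*0.5582 = 8.9306, grad_y = 2*5*-3.0804 = -30.8038
  x_3 = 0.5582 - 0.02*8.9306 = 0.3796
  y_3 = -3.0804 - 0.02*-30.8038 = -2.4643
Step 4: grad_x = 2*8*0.3796 = 6.0728, grad_y = 2*5*-2.4643 = -24.6431
  x_4 = 0.3796 - 0.02*6.0728 = 0.2581
  y_4 = -2.4643 - 0.02*-24.6431 = -1.9714
f(0.2581, -1.9714) = 8*0.2581^2 + 5*(-1.9714)^2 = 19.9659


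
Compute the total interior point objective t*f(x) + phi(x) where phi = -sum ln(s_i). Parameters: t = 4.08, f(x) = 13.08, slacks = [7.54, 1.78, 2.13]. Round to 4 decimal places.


Step 1: Compute log-barrier.
ln values: [2.0202, 0.5766, 0.7561]
phi = -(2.0202 + 0.5766 + 0.7561) = -3.353
Step 2: Compute augmented objective.
t*f(x) = 4.08*13.08 = 53.3664
Total = 53.3664 - 3.353 = 50.0134


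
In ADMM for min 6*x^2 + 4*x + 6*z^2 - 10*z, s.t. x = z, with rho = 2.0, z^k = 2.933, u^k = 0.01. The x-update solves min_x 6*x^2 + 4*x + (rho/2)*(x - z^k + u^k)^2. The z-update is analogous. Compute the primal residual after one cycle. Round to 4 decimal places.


ADMM iteration with rho = 2.0, z^k = 2.933, u^k = 0.01
Step 1: x-update.
Minimize 6*x^2 + 4*x + (2.0/2)*(x - 2.933 + 0.01)^2
FOC: (2*6 + 2.0)*x = -4 + 2.0*(2.933 - 0.01)
x^{k+1} = 0.1319
Step 2: z-update.
Minimize 6*z^2 - 10*z + (2.0/2)*(0.1319 - z + 0.01)^2
FOC: (2*6 + 2.0)*z = 10 + 2.0*(0.1319 + 0.01)
z^{k+1} = 0.7346
Step 3: u-update.
u^{k+1} = 0.01 + 0.1319 - 0.7346 = -0.5927
Step 4: Primal residual = |0.1319 - 0.7346| = 0.6027


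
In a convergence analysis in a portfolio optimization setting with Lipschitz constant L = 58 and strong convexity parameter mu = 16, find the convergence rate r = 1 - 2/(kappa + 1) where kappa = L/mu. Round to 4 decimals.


Step 1: Compute the condition number.
kappa = L/mu = 58/16 = 3.625
Step 2: Compute the convergence rate.
r = 1 - 2/(kappa + 1) = 1 - 2*mu/(L + mu) = (L - mu)/(L + mu) = 42/74 = 0.5676


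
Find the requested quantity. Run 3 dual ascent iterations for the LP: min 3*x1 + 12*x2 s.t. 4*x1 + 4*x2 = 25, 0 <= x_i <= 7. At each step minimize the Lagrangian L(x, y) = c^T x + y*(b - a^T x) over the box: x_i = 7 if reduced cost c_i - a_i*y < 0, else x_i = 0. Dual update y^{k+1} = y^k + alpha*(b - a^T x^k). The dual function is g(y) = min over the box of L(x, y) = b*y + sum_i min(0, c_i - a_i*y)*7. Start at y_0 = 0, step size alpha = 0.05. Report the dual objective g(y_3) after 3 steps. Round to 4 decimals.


Dual ascent for LP: min 3*x1 + 12*x2, 4*x1 + 4*x2 = 25, 0 <= x_i <= 7
Step 1: y^k = 0.0, reduced costs: (3.0, 12.0)
  x^k = (0.0, 0.0), subgradient = b - a^T x = 25.0
  y^{k+1} = 0.0 + 0.05*25.0 = 1.25
Step 2: y^k = 1.25, reduced costs: (-2.0, 7.0)
  x^k = (7.0, 0.0), subgradient = b - a^T x = -3.0
  y^{k+1} = 1.25 + 0.05*-3.0 = 1.1
Step 3: y^k = 1.1, reduced costs: (-1.4, 7.6)
  x^k = (7.0, 0.0), subgradient = b - a^T x = -3.0
  y^{k+1} = 1.1 + 0.05*-3.0 = 0.95
Dual objective at y_3 = 0.95: reduced costs (-0.8, 8.2), box minimizer x = (7.0, 0.0)
g(y_3) = b*y + (c1 - a1*y)*x1 + (c2 - a2*y)*x2 = 25*0.95 + (-0.8)*7.0 + 8.2*0.0 = 23.75 - 5.6 + 0.0 = 18.15


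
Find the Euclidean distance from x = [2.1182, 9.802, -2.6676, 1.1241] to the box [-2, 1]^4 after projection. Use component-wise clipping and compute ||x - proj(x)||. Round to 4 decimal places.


Project each component onto [-2, 1].
clip(2.1182) = 1.0, clip(9.802) = 1.0, clip(-2.6676) = -2.0, clip(1.1241) = 1.0
Projection = [1.0, 1.0, -2.0, 1.0]
Squared diffs: [1.2504, 77.4752, 0.4457, 0.0154]
Distance = sqrt(79.1867) = 8.8987


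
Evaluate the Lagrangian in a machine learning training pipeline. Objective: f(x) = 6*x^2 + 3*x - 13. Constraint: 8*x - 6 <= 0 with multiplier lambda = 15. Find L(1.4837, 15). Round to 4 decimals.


Step 1: Evaluate f(x).
f(1.4837) = 6*1.4837^2 + 3*1.4837 - 13 = 4.6593
Step 2: Evaluate g(x).
g(1.4837) = 8*1.4837 - 6 = 5.8696
Step 3: Compute Lagrangian.
L = 4.6593 + 15*5.8696 = 92.7033


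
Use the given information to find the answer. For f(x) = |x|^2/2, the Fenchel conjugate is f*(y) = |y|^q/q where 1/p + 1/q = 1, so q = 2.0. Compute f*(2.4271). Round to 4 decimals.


The conjugate exponent q satisfies 1/p + 1/q = 1.
p = 2, so q = 2/(2 - 1) = 2.0
|y|^q = 2.4271^2.0 = 5.8908
f*(2.4271) = 5.8908 / 2.0 = 2.9454


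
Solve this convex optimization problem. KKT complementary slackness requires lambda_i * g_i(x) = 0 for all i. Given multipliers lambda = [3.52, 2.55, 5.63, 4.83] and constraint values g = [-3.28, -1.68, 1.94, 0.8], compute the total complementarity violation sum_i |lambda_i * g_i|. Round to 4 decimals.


KKT complementary slackness check:
lambda_1 * g_1 = 3.52 * -3.28 = -11.5456
lambda_2 * g_2 = 2.55 * -1.68 = -4.284
lambda_3 * g_3 = 5.63 * 1.94 = 10.9222
lambda_4 * g_4 = 4.83 * 0.8 = 3.864
Total violation = 11.5456 + 4.284 + 10.9222 + 3.864 = 30.6158


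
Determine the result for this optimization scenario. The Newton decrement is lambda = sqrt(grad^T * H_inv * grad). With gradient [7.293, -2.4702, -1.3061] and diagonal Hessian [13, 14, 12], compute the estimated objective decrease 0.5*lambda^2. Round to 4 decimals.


Step 1: H is diagonal, so H^(-1) * g = [0.561, -0.1764, -0.1088].
Step 2: g^T H^(-1) g = sum_i g_i^2 / H_ii
  = (7.293)^2/13 + (-2.4702)^2/14 + (-1.3061)^2/12
  = 4.0914 + 0.4358 + 0.1422 = 4.6694
Step 3: Objective decrease = 0.5 * g^T H^(-1) g = 2.3347


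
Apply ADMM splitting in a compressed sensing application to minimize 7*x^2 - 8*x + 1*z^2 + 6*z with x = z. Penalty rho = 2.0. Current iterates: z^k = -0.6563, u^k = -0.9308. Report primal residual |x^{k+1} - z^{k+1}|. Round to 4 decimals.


ADMM iteration with rho = 2.0, z^k = -0.6563, u^k = -0.9308
Step 1: x-update.
Minimize 7*x^2 - 8*x + (2.0/2)*(x + 0.6563 - 0.9308)^2
FOC: (2*7 + 2.0)*x = 8 + 2.0*(-0.6563 + 0.9308)
x^{k+1} = 0.5343
Step 2: z-update.
Minimize 1*z^2 + 6*z + (2.0/2)*(0.5343 - z - 0.9308)^2
FOC: (2*1 + 2.0)*z = -6 + 2.0*(0.5343 - 0.9308)
z^{k+1} = -1.6982
Step 3: u-update.
u^{k+1} = -0.9308 + 0.5343 + 1.6982 = 1.3018
Step 4: Primal residual = |0.5343 + 1.6982| = 2.2326


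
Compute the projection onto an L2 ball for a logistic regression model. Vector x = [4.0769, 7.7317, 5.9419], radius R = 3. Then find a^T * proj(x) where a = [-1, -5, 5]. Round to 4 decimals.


Step 1: Compute ||x|| (intermediates to 6 decimals).
||x|| = sqrt(4.0769^2 + 7.7317^2 + 5.9419^2) = 10.569128
Step 2: Project.
Since ||x|| > R, scale = R/||x|| = 3/10.569128 = 0.283846, proj(x) = scale * x
proj(x) = [1.157212, 2.194612, 1.686585]
Step 3: Dot product.
a^T * proj(x) = -1*1.157212 - 5*2.194612 + 5*1.686585 = -3.6973


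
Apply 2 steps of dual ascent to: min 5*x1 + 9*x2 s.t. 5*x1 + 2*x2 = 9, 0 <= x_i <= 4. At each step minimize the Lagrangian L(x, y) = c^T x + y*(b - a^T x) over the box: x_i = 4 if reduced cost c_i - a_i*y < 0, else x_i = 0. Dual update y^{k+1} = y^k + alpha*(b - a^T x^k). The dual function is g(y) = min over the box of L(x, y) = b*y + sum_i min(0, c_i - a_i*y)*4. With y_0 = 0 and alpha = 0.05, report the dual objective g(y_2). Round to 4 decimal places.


Dual ascent for LP: min 5*x1 + 9*x2, 5*x1 + 2*x2 = 9, 0 <= x_i <= 4
Step 1: y^k = 0.0, reduced costs: (5.0, 9.0)
  x^k = (0.0, 0.0), subgradient = b - a^T x = 9.0
  y^{k+1} = 0.0 + 0.05*9.0 = 0.45
Step 2: y^k = 0.45, reduced costs: (2.75, 8.1)
  x^k = (0.0, 0.0), subgradient = b - a^T x = 9.0
  y^{k+1} = 0.45 + 0.05*9.0 = 0.9
Dual objective at y_2 = 0.9: reduced costs (0.5, 7.2), box minimizer x = (0.0, 0.0)
g(y_2) = b*y + (c1 - a1*y)*x1 + (c2 - a2*y)*x2 = 9*0.9 + 0.5*0.0 + 7.2*0.0 = 8.1 + 0.0 + 0.0 = 8.1


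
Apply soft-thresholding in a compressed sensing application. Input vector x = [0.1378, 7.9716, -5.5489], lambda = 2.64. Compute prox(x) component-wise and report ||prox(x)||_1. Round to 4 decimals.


Soft-thresholding with lambda = 2.64:
prox(0.1378) = sign(0.1378)*max(|0.1378| - 2.64, 0) = 0.0
prox(7.9716) = sign(7.9716)*max(|7.9716| - 2.64, 0) = 5.3316
prox(-5.5489) = sign(-5.5489)*max(|-5.5489| - 2.64, 0) = -2.9089
prox(x) = [0.0, 5.3316, -2.9089]
||prox(x)||_1 = 0.0 + 5.3316 + 2.9089 = 8.2405


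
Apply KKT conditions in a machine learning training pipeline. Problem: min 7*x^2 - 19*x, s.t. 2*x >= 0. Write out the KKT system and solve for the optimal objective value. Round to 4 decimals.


Step 1: Try lambda = 0 (constraint inactive).
Stationarity: 2*7*x - 19 = 0
x* = 19/(2*7) = 19/14 = 1.3571 (rounded; the exact value 19/14 is used below)
Check constraint: 2*1.3571 = 2.7142 >= 0 -- satisfied.
Step 2: Compute optimal value.
f(x*) = 7*(19/14)^2 - 19*(19/14) = -12.8929


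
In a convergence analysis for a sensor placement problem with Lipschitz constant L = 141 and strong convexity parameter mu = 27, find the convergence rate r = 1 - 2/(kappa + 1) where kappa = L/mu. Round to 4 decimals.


Step 1: Compute the condition number.
kappa = L/mu = 141/27 = 5.2222
Step 2: Compute the convergence rate.
r = 1 - 2/(kappa + 1) = 1 - 2*mu/(L + mu) = (L - mu)/(L + mu) = 114/168 = 0.6786


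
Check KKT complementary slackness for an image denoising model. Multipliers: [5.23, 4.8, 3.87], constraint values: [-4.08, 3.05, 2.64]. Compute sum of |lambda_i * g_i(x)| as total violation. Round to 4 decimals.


KKT complementary slackness check:
lambda_1 * g_1 = 5.23 * -4.08 = -21.3384
lambda_2 * g_2 = 4.8 * 3.05 = 14.64
lambda_3 * g_3 = 3.87 * 2.64 = 10.2168
Total violation = 21.3384 + 14.64 + 10.2168 = 46.1952


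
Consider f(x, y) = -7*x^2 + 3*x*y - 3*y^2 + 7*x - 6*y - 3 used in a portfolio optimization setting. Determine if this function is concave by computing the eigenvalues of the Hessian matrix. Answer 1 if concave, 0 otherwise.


The Hessian of f(x,y) = -7*x^2 + 3*x*y - 3*y^2 + 7*x - 6*y - 3 is:
H = [[-14, 3], [3, -6]]
Trace = -14 - 6 = -20
Determinant = -14*-6 - (3)^2 = 75
Discriminant = (-20)^2 - 4*75 = 100.0
Eigenvalues: lambda_1 = -15.0, lambda_2 = -5.0
The function is concave.

1


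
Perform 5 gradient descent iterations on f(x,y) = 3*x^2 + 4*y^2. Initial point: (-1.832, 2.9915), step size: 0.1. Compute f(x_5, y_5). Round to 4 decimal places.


Gradient descent on f(x,y) = 3*x^2 + 4*y^2.
Starting point: (-1.832, 2.9915), alpha = 0.1
Step 1: grad_x = 2*3*-1.832 = -10.992, grad_y = 2*4*2.9915 = 23.932
  x_1 = -1.832 - 0.1*-10.992 = -0.7328
  y_1 = 2.9915 - 0.1*23.932 = 0.5983
Step 2: grad_x = 2*3*-0.7328 = -4.3968, grad_y = 2*4*0.5983 = 4.7864
  x_2 = -0.7328 - 0.1*-4.3968 = -0.2931
  y_2 = 0.5983 - 0.1*4.7864 = 0.1197
Step 3: grad_x = 2*3*-0.2931 = -1.7587, grad_y = 2*4*0.1197 = 0.9573
  x_3 = -0.2931 - 0.1*-1.7587 = -0.1172
  y_3 = 0.1197 - 0.1*0.9573 = 0.0239
Step 4: grad_x = 2*3*-0.1172 = -0.7035, grad_y = 2*4*0.0239 = 0.1915
  x_4 = -0.1172 - 0.1*-0.7035 = -0.0469
  y_4 = 0.0239 - 0.1*0.1915 = 0.0048
Step 5: grad_x = 2*3*-0.0469 = -0.2814, grad_y = 2*4*0.0048 = 0.0383
  x_5 = -0.0469 - 0.1*-0.2814 = -0.0188
  y_5 = 0.0048 - 0.1*0.0383 = 0.001
f(-0.0188, 0.001) = 3*(-0.0188)^2 + 4*0.001^2 = 0.0011


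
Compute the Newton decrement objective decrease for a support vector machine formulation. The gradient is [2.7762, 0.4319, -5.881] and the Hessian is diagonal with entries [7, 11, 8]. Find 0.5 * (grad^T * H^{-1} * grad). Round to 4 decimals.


Step 1: H is diagonal, so H^(-1) * g = [0.3966, 0.0393, -0.7351].
Step 2: g^T H^(-1) g = sum_i g_i^2 / H_ii
  = (2.7762)^2/7 + (0.4319)^2/11 + (-5.881)^2/8
  = 1.101 + 0.017 + 4.3233 = 5.4413
Step 3: Objective decrease = 0.5 * g^T H^(-1) g = 2.7206


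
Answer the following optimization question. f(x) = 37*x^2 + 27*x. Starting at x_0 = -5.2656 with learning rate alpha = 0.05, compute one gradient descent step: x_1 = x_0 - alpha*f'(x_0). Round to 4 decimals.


We compute the gradient at x_0 and apply the update.
f'(x) = 74*x + 27
f'(-5.2656) = 74*-5.2656 + 27 = -362.6544
x_1 = -5.2656 - 0.05*-362.6544 = 12.8671


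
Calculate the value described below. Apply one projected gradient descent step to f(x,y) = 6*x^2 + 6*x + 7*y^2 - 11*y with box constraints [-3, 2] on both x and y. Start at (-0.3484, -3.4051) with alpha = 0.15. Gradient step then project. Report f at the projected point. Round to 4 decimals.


Step 1: Compute gradient at (-0.3484, -3.4051).
grad_x = 2*6*-0.3484 + 6 = 1.8192
grad_y = 2*7*-3.4051 - 11 = -58.6714
Step 2: Gradient step.
x_raw = -0.3484 - 0.15*1.8192 = -0.6213
y_raw = -3.4051 - 0.15*-58.6714 = 5.3956
Step 3: Project onto [-3, 2].
x_proj = clip(-0.6213) = -0.6213
y_proj = clip(5.3956) = 2.0
Step 4: Evaluate f.
f(-0.6213, 2.0) = 4.5883


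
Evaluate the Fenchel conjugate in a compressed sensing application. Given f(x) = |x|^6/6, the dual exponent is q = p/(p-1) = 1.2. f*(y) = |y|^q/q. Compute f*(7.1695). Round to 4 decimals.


The conjugate exponent q satisfies 1/p + 1/q = 1.
p = 6, so q = 6/(6 - 1) = 1.2
|y|^q = 7.1695^1.2 = 10.6313
f*(7.1695) = 10.6313 / 1.2 = 8.8594


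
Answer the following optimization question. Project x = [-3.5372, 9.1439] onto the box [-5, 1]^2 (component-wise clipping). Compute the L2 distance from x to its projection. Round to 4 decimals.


Project each component onto [-5, 1].
clip(-3.5372) = -3.5372, clip(9.1439) = 1.0
Projection = [-3.5372, 1.0]
Squared diffs: [0.0, 66.3231]
Distance = sqrt(66.3231) = 8.1439


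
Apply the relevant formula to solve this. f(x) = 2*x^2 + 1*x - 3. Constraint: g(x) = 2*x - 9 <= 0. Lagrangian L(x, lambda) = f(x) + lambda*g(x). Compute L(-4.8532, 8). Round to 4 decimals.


Step 1: Evaluate f(x).
f(-4.8532) = 2*(-4.8532)^2 + 1*(-4.8532) - 3 = 39.2539
Step 2: Evaluate g(x).
g(-4.8532) = 2*-4.8532 - 9 = -18.7064
Step 3: Compute Lagrangian.
L = 39.2539 + 8*-18.7064 = -110.3973


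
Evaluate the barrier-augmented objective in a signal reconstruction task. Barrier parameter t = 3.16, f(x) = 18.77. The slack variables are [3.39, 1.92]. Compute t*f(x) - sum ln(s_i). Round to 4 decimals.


Step 1: Compute log-barrier.
ln values: [1.2208, 0.6523]
phi = -(1.2208 + 0.6523) = -1.8732
Step 2: Compute augmented objective.
t*f(x) = 3.16*18.77 = 59.3132
Total = 59.3132 - 1.8732 = 57.44


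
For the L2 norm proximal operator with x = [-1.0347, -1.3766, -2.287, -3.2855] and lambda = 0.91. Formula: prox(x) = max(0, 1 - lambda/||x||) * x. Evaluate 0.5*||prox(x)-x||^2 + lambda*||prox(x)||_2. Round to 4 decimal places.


Step 1: Compute ||x||.
||x|| = 4.3578
Step 2: Compute scaling factor.
scale = max(0, 1 - 0.91/4.3578) = 0.7912
Step 3: prox(x) = [-0.8186, -1.0891, -1.8094, -2.5994]
||prox(x)|| = 3.4478
Step 4: Proximal objective.
0.5*||prox-x||^2 = 0.4141
lambda*||prox|| = 3.1375
Total = 3.5516


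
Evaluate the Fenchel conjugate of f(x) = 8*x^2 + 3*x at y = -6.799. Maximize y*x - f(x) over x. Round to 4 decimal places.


f*(y) = sup_x {y*x - a*x^2 - b*x} = sup_x {(y-b)*x - a*x^2}
FOC: (y - b) - 2a*x = 0 => x* = (y - b)/(2a)
x* = (-6.799 - 3)/(2*8) = -0.6124
f*(-6.799) = (y-b)^2/(4a) = (-6.799 - 3)^2/(4*8)
= 96.0204/32 = 3.0006


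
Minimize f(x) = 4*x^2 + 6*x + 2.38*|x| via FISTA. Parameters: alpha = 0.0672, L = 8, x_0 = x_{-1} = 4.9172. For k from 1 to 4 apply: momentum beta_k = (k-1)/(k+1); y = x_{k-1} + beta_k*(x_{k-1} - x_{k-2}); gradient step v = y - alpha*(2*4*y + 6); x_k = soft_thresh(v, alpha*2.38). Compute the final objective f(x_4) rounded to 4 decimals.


FISTA on f(x) = 4*x^2 + 6*x + 2.38*|x|
L = 8, alpha = 0.0672
Iteration 1: beta = 0.0, y = 4.9172 + 0.0*(4.9172 - 4.9172) = 4.9172
  grad(y) = 45.3376, v = y - alpha*grad = 1.8705
  prox(v) = soft_thresh(1.8705, 0.1599) = 1.7106
Iteration 2: beta = 0.3333, y = 1.7106 + 0.3333*(1.7106 - 4.9172) = 0.6417
  grad(y) = 11.1336, v = y - alpha*grad = -0.1065
  prox(v) = soft_thresh(-0.1065, 0.1599) = 0.0
Iteration 3: beta = 0.5, y = 0.0 + 0.5*(0.0 - 1.7106) = -0.8553
  grad(y) = -0.8423, v = y - alpha*grad = -0.7987
  prox(v) = soft_thresh(-0.7987, 0.1599) = -0.6387
Iteration 4: beta = 0.6, y = -0.6387 + 0.6*(-0.6387 - 0.0) = -1.022
  grad(y) = -2.176, v = y - alpha*grad = -0.8758
  prox(v) = soft_thresh(-0.8758, 0.1599) = -0.7158
f(x_4) = 4*(-0.7158)^2 + 6*(-0.7158) + 2.38*|-0.7158| = -0.5416


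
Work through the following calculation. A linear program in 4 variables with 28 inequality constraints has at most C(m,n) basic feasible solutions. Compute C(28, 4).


Each vertex corresponds to some choice of n active constraints out of m, so the number of vertices is at most C(m, n) = m! / (n!(m-n)!).
m = 28, n = 4
Numerator: 28 * 27 * 26 * 25
Denominator: 4! = 24
C(28, 4) = 20475


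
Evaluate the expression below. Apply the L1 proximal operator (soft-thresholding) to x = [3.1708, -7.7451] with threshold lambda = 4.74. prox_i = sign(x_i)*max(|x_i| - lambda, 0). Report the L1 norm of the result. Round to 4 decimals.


Soft-thresholding with lambda = 4.74:
prox(3.1708) = sign(3.1708)*max(|3.1708| - 4.74, 0) = 0.0
prox(-7.7451) = sign(-7.7451)*max(|-7.7451| - 4.74, 0) = -3.0051
prox(x) = [0.0, -3.0051]
||prox(x)||_1 = 0.0 + 3.0051 = 3.0051


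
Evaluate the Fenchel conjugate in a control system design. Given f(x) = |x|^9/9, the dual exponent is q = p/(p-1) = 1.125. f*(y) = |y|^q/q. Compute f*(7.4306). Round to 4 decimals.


The conjugate exponent q satisfies 1/p + 1/q = 1.
p = 9, so q = 9/(9 - 1) = 1.125
|y|^q = 7.4306^1.125 = 9.5478
f*(7.4306) = 9.5478 / 1.125 = 8.4869
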